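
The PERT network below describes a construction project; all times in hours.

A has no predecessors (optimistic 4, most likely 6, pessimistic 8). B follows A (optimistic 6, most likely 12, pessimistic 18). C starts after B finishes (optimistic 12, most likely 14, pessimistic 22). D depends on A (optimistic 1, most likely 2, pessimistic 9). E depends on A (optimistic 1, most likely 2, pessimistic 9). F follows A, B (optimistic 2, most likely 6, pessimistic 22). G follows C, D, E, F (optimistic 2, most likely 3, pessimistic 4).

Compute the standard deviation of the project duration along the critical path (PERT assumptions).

te_A = (4 + 4·6 + 8)/6 = 36/6 = 6; σ²_A = ((8−4)/6)² = 0.444
te_B = (6 + 4·12 + 18)/6 = 72/6 = 12; σ²_B = ((18−6)/6)² = 4.000
te_C = (12 + 4·14 + 22)/6 = 90/6 = 15; σ²_C = ((22−12)/6)² = 2.778
te_D = (1 + 4·2 + 9)/6 = 18/6 = 3; σ²_D = ((9−1)/6)² = 1.778
te_E = (1 + 4·2 + 9)/6 = 18/6 = 3; σ²_E = ((9−1)/6)² = 1.778
te_F = (2 + 4·6 + 22)/6 = 48/6 = 8; σ²_F = ((22−2)/6)² = 11.111
te_G = (2 + 4·3 + 4)/6 = 18/6 = 3; σ²_G = ((4−2)/6)² = 0.111

Forward pass:
ES_A = 0; EF_A = 6
ES_B = 6; EF_B = 6+12 = 18
ES_C = 18; EF_C = 18+15 = 33
ES_D = 6; EF_D = 6+3 = 9
ES_E = 6; EF_E = 6+3 = 9
ES_F = max(EF_A=6, EF_B=18) = 18; EF_F = 18+8 = 26
ES_G = max(EF_C=33, EF_D=9, EF_E=9, EF_F=26) = 33; EF_G = 33+3 = 36
Expected project duration μ = 36 hours. Critical path: A → B → C → G.

Variance along critical path = 0.444 + 4.000 + 2.778 + 0.111 = 7.333
σ = √7.333 = 2.708 hours

2.71 hours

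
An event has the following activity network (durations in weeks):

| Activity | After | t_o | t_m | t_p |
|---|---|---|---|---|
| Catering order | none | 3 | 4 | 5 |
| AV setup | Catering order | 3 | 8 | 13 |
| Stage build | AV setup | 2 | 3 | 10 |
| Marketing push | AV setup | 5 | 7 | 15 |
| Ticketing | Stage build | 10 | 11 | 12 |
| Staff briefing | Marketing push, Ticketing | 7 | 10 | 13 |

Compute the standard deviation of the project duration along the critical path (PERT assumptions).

te_Catering order = (3 + 4·4 + 5)/6 = 24/6 = 4; σ²_Catering order = ((5−3)/6)² = 0.111
te_AV setup = (3 + 4·8 + 13)/6 = 48/6 = 8; σ²_AV setup = ((13−3)/6)² = 2.778
te_Stage build = (2 + 4·3 + 10)/6 = 24/6 = 4; σ²_Stage build = ((10−2)/6)² = 1.778
te_Marketing push = (5 + 4·7 + 15)/6 = 48/6 = 8; σ²_Marketing push = ((15−5)/6)² = 2.778
te_Ticketing = (10 + 4·11 + 12)/6 = 66/6 = 11; σ²_Ticketing = ((12−10)/6)² = 0.111
te_Staff briefing = (7 + 4·10 + 13)/6 = 60/6 = 10; σ²_Staff briefing = ((13−7)/6)² = 1.000

Forward pass:
ES_Catering order = 0; EF_Catering order = 4
ES_AV setup = 4; EF_AV setup = 4+8 = 12
ES_Stage build = 12; EF_Stage build = 12+4 = 16
ES_Marketing push = 12; EF_Marketing push = 12+8 = 20
ES_Ticketing = 16; EF_Ticketing = 16+11 = 27
ES_Staff briefing = max(EF_Marketing push=20, EF_Ticketing=27) = 27; EF_Staff briefing = 27+10 = 37
Expected project duration μ = 37 weeks. Critical path: Catering order → AV setup → Stage build → Ticketing → Staff briefing.

Variance along critical path = 0.111 + 2.778 + 1.778 + 0.111 + 1.000 = 5.778
σ = √5.778 = 2.404 weeks

2.40 weeks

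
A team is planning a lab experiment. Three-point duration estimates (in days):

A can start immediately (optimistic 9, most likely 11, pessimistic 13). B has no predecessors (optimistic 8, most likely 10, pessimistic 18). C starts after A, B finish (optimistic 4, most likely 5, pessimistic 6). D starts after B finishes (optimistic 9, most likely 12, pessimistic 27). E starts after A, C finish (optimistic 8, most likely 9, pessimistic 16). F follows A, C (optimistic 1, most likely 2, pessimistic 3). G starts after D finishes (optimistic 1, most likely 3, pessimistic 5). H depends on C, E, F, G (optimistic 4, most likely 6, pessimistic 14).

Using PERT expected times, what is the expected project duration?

35 days

te_A = (9 + 4·11 + 13)/6 = 66/6 = 11
te_B = (8 + 4·10 + 18)/6 = 66/6 = 11
te_C = (4 + 4·5 + 6)/6 = 30/6 = 5
te_D = (9 + 4·12 + 27)/6 = 84/6 = 14
te_E = (8 + 4·9 + 16)/6 = 60/6 = 10
te_F = (1 + 4·2 + 3)/6 = 12/6 = 2
te_G = (1 + 4·3 + 5)/6 = 18/6 = 3
te_H = (4 + 4·6 + 14)/6 = 42/6 = 7

Forward pass:
ES_A = 0; EF_A = 11
ES_B = 0; EF_B = 11
ES_C = max(EF_A=11, EF_B=11) = 11; EF_C = 11+5 = 16
ES_D = 11; EF_D = 11+14 = 25
ES_E = max(EF_A=11, EF_C=16) = 16; EF_E = 16+10 = 26
ES_F = max(EF_A=11, EF_C=16) = 16; EF_F = 16+2 = 18
ES_G = 25; EF_G = 25+3 = 28
ES_H = max(EF_C=16, EF_E=26, EF_F=18, EF_G=28) = 28; EF_H = 28+7 = 35
Expected project duration μ = 35 days. Critical path: B → D → G → H.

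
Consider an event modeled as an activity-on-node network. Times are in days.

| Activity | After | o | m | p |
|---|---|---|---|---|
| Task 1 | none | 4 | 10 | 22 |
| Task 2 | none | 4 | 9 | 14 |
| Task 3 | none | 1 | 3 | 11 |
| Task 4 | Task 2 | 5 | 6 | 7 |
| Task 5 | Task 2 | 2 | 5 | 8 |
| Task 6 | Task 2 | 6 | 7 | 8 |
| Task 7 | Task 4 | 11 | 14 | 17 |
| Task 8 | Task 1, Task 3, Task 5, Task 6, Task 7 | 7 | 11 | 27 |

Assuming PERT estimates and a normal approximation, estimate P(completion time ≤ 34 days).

0.019

te_Task 1 = (4 + 4·10 + 22)/6 = 66/6 = 11; σ²_Task 1 = ((22−4)/6)² = 9.000
te_Task 2 = (4 + 4·9 + 14)/6 = 54/6 = 9; σ²_Task 2 = ((14−4)/6)² = 2.778
te_Task 3 = (1 + 4·3 + 11)/6 = 24/6 = 4; σ²_Task 3 = ((11−1)/6)² = 2.778
te_Task 4 = (5 + 4·6 + 7)/6 = 36/6 = 6; σ²_Task 4 = ((7−5)/6)² = 0.111
te_Task 5 = (2 + 4·5 + 8)/6 = 30/6 = 5; σ²_Task 5 = ((8−2)/6)² = 1.000
te_Task 6 = (6 + 4·7 + 8)/6 = 42/6 = 7; σ²_Task 6 = ((8−6)/6)² = 0.111
te_Task 7 = (11 + 4·14 + 17)/6 = 84/6 = 14; σ²_Task 7 = ((17−11)/6)² = 1.000
te_Task 8 = (7 + 4·11 + 27)/6 = 78/6 = 13; σ²_Task 8 = ((27−7)/6)² = 11.111

Forward pass:
ES_Task 1 = 0; EF_Task 1 = 11
ES_Task 2 = 0; EF_Task 2 = 9
ES_Task 3 = 0; EF_Task 3 = 4
ES_Task 4 = 9; EF_Task 4 = 9+6 = 15
ES_Task 5 = 9; EF_Task 5 = 9+5 = 14
ES_Task 6 = 9; EF_Task 6 = 9+7 = 16
ES_Task 7 = 15; EF_Task 7 = 15+14 = 29
ES_Task 8 = max(EF_Task 1=11, EF_Task 3=4, EF_Task 5=14, EF_Task 6=16, EF_Task 7=29) = 29; EF_Task 8 = 29+13 = 42
Expected project duration μ = 42 days. Critical path: Task 2 → Task 4 → Task 7 → Task 8.

Variance along critical path = 2.778 + 0.111 + 1.000 + 11.111 = 15.000; σ = √15.000 = 3.873 days.
Z = (34 − 42) / 3.873 = -2.066
P(T ≤ 34) = Φ(-2.066) ≈ 0.019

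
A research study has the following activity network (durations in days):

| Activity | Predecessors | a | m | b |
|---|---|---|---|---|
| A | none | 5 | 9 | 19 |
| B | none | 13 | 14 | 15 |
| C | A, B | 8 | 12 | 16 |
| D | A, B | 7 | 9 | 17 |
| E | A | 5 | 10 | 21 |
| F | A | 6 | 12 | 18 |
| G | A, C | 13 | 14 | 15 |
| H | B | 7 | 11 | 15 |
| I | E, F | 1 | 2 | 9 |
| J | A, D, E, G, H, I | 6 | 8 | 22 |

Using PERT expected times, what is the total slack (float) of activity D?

te_A = (5 + 4·9 + 19)/6 = 60/6 = 10
te_B = (13 + 4·14 + 15)/6 = 84/6 = 14
te_C = (8 + 4·12 + 16)/6 = 72/6 = 12
te_D = (7 + 4·9 + 17)/6 = 60/6 = 10
te_E = (5 + 4·10 + 21)/6 = 66/6 = 11
te_F = (6 + 4·12 + 18)/6 = 72/6 = 12
te_G = (13 + 4·14 + 15)/6 = 84/6 = 14
te_H = (7 + 4·11 + 15)/6 = 66/6 = 11
te_I = (1 + 4·2 + 9)/6 = 18/6 = 3
te_J = (6 + 4·8 + 22)/6 = 60/6 = 10

Forward pass:
ES_A = 0; EF_A = 10
ES_B = 0; EF_B = 14
ES_C = max(EF_A=10, EF_B=14) = 14; EF_C = 14+12 = 26
ES_D = max(EF_A=10, EF_B=14) = 14; EF_D = 14+10 = 24
ES_E = 10; EF_E = 10+11 = 21
ES_F = 10; EF_F = 10+12 = 22
ES_G = max(EF_A=10, EF_C=26) = 26; EF_G = 26+14 = 40
ES_H = 14; EF_H = 14+11 = 25
ES_I = max(EF_E=21, EF_F=22) = 22; EF_I = 22+3 = 25
ES_J = max(EF_A=10, EF_D=24, EF_E=21, EF_G=40, EF_H=25, EF_I=25) = 40; EF_J = 40+10 = 50
Expected project duration μ = 50 days. Critical path: B → C → G → J.

Backward pass:
LF_J = 50; LS_J = 50−10 = 40
LF_I = LS_J = 40; LS_I = 40−3 = 37
LF_H = LS_J = 40; LS_H = 40−11 = 29
LF_G = LS_J = 40; LS_G = 40−14 = 26
LF_F = LS_I = 37; LS_F = 37−12 = 25
LF_E = min(LS_I=37, LS_J=40) = 37; LS_E = 37−11 = 26
LF_D = LS_J = 40; LS_D = 40−10 = 30
LF_C = LS_G = 26; LS_C = 26−12 = 14
LF_B = min(LS_C=14, LS_D=30, LS_H=29) = 14; LS_B = 14−14 = 0
LF_A = min(LS_C=14, LS_D=30, LS_E=26, LS_F=25, LS_G=26, LS_J=40) = 14; LS_A = 14−10 = 4
Slack_D = LS_D − ES_D = 30 − 14 = 16

16 days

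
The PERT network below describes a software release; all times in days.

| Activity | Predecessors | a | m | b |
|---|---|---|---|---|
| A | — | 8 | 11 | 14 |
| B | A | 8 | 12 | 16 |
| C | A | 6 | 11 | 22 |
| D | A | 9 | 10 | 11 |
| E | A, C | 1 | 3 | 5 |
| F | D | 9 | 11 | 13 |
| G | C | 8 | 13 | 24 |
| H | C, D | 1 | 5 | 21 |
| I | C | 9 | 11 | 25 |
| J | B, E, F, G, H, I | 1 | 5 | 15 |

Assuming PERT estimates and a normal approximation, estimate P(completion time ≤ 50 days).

te_A = (8 + 4·11 + 14)/6 = 66/6 = 11; σ²_A = ((14−8)/6)² = 1.000
te_B = (8 + 4·12 + 16)/6 = 72/6 = 12; σ²_B = ((16−8)/6)² = 1.778
te_C = (6 + 4·11 + 22)/6 = 72/6 = 12; σ²_C = ((22−6)/6)² = 7.111
te_D = (9 + 4·10 + 11)/6 = 60/6 = 10; σ²_D = ((11−9)/6)² = 0.111
te_E = (1 + 4·3 + 5)/6 = 18/6 = 3; σ²_E = ((5−1)/6)² = 0.444
te_F = (9 + 4·11 + 13)/6 = 66/6 = 11; σ²_F = ((13−9)/6)² = 0.444
te_G = (8 + 4·13 + 24)/6 = 84/6 = 14; σ²_G = ((24−8)/6)² = 7.111
te_H = (1 + 4·5 + 21)/6 = 42/6 = 7; σ²_H = ((21−1)/6)² = 11.111
te_I = (9 + 4·11 + 25)/6 = 78/6 = 13; σ²_I = ((25−9)/6)² = 7.111
te_J = (1 + 4·5 + 15)/6 = 36/6 = 6; σ²_J = ((15−1)/6)² = 5.444

Forward pass:
ES_A = 0; EF_A = 11
ES_B = 11; EF_B = 11+12 = 23
ES_C = 11; EF_C = 11+12 = 23
ES_D = 11; EF_D = 11+10 = 21
ES_E = max(EF_A=11, EF_C=23) = 23; EF_E = 23+3 = 26
ES_F = 21; EF_F = 21+11 = 32
ES_G = 23; EF_G = 23+14 = 37
ES_H = max(EF_C=23, EF_D=21) = 23; EF_H = 23+7 = 30
ES_I = 23; EF_I = 23+13 = 36
ES_J = max(EF_B=23, EF_E=26, EF_F=32, EF_G=37, EF_H=30, EF_I=36) = 37; EF_J = 37+6 = 43
Expected project duration μ = 43 days. Critical path: A → C → G → J.

Variance along critical path = 1.000 + 7.111 + 7.111 + 5.444 = 20.667; σ = √20.667 = 4.546 days.
Z = (50 − 43) / 4.546 = 1.540
P(T ≤ 50) = Φ(1.540) ≈ 0.938

0.938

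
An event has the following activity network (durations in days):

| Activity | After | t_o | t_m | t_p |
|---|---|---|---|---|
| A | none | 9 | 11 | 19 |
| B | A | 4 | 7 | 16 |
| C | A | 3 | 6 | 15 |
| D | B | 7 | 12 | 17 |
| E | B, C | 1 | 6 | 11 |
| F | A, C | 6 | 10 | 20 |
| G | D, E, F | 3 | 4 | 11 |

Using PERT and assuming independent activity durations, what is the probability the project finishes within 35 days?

te_A = (9 + 4·11 + 19)/6 = 72/6 = 12; σ²_A = ((19−9)/6)² = 2.778
te_B = (4 + 4·7 + 16)/6 = 48/6 = 8; σ²_B = ((16−4)/6)² = 4.000
te_C = (3 + 4·6 + 15)/6 = 42/6 = 7; σ²_C = ((15−3)/6)² = 4.000
te_D = (7 + 4·12 + 17)/6 = 72/6 = 12; σ²_D = ((17−7)/6)² = 2.778
te_E = (1 + 4·6 + 11)/6 = 36/6 = 6; σ²_E = ((11−1)/6)² = 2.778
te_F = (6 + 4·10 + 20)/6 = 66/6 = 11; σ²_F = ((20−6)/6)² = 5.444
te_G = (3 + 4·4 + 11)/6 = 30/6 = 5; σ²_G = ((11−3)/6)² = 1.778

Forward pass:
ES_A = 0; EF_A = 12
ES_B = 12; EF_B = 12+8 = 20
ES_C = 12; EF_C = 12+7 = 19
ES_D = 20; EF_D = 20+12 = 32
ES_E = max(EF_B=20, EF_C=19) = 20; EF_E = 20+6 = 26
ES_F = max(EF_A=12, EF_C=19) = 19; EF_F = 19+11 = 30
ES_G = max(EF_D=32, EF_E=26, EF_F=30) = 32; EF_G = 32+5 = 37
Expected project duration μ = 37 days. Critical path: A → B → D → G.

Variance along critical path = 2.778 + 4.000 + 2.778 + 1.778 = 11.333; σ = √11.333 = 3.367 days.
Z = (35 − 37) / 3.367 = -0.594
P(T ≤ 35) = Φ(-0.594) ≈ 0.276

0.276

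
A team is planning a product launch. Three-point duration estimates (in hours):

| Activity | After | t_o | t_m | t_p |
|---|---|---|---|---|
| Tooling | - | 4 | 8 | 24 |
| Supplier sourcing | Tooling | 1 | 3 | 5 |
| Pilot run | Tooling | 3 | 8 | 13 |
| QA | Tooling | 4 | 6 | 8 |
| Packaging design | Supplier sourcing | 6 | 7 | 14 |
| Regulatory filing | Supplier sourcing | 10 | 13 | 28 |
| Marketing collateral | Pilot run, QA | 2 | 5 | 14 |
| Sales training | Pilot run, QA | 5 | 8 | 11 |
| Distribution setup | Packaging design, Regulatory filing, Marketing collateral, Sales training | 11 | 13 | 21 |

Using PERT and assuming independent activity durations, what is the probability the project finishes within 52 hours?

te_Tooling = (4 + 4·8 + 24)/6 = 60/6 = 10; σ²_Tooling = ((24−4)/6)² = 11.111
te_Supplier sourcing = (1 + 4·3 + 5)/6 = 18/6 = 3; σ²_Supplier sourcing = ((5−1)/6)² = 0.444
te_Pilot run = (3 + 4·8 + 13)/6 = 48/6 = 8; σ²_Pilot run = ((13−3)/6)² = 2.778
te_QA = (4 + 4·6 + 8)/6 = 36/6 = 6; σ²_QA = ((8−4)/6)² = 0.444
te_Packaging design = (6 + 4·7 + 14)/6 = 48/6 = 8; σ²_Packaging design = ((14−6)/6)² = 1.778
te_Regulatory filing = (10 + 4·13 + 28)/6 = 90/6 = 15; σ²_Regulatory filing = ((28−10)/6)² = 9.000
te_Marketing collateral = (2 + 4·5 + 14)/6 = 36/6 = 6; σ²_Marketing collateral = ((14−2)/6)² = 4.000
te_Sales training = (5 + 4·8 + 11)/6 = 48/6 = 8; σ²_Sales training = ((11−5)/6)² = 1.000
te_Distribution setup = (11 + 4·13 + 21)/6 = 84/6 = 14; σ²_Distribution setup = ((21−11)/6)² = 2.778

Forward pass:
ES_Tooling = 0; EF_Tooling = 10
ES_Supplier sourcing = 10; EF_Supplier sourcing = 10+3 = 13
ES_Pilot run = 10; EF_Pilot run = 10+8 = 18
ES_QA = 10; EF_QA = 10+6 = 16
ES_Packaging design = 13; EF_Packaging design = 13+8 = 21
ES_Regulatory filing = 13; EF_Regulatory filing = 13+15 = 28
ES_Marketing collateral = max(EF_Pilot run=18, EF_QA=16) = 18; EF_Marketing collateral = 18+6 = 24
ES_Sales training = max(EF_Pilot run=18, EF_QA=16) = 18; EF_Sales training = 18+8 = 26
ES_Distribution setup = max(EF_Packaging design=21, EF_Regulatory filing=28, EF_Marketing collateral=24, EF_Sales training=26) = 28; EF_Distribution setup = 28+14 = 42
Expected project duration μ = 42 hours. Critical path: Tooling → Supplier sourcing → Regulatory filing → Distribution setup.

Variance along critical path = 11.111 + 0.444 + 9.000 + 2.778 = 23.333; σ = √23.333 = 4.830 hours.
Z = (52 − 42) / 4.830 = 2.070
P(T ≤ 52) = Φ(2.070) ≈ 0.981

0.981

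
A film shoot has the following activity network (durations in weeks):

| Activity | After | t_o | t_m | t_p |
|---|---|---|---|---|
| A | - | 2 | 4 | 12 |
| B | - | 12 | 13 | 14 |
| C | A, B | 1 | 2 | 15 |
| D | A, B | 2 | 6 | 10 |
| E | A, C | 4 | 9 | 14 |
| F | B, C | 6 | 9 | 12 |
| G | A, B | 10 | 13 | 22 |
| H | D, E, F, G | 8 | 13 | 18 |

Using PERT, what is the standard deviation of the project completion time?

2.62 weeks

te_A = (2 + 4·4 + 12)/6 = 30/6 = 5; σ²_A = ((12−2)/6)² = 2.778
te_B = (12 + 4·13 + 14)/6 = 78/6 = 13; σ²_B = ((14−12)/6)² = 0.111
te_C = (1 + 4·2 + 15)/6 = 24/6 = 4; σ²_C = ((15−1)/6)² = 5.444
te_D = (2 + 4·6 + 10)/6 = 36/6 = 6; σ²_D = ((10−2)/6)² = 1.778
te_E = (4 + 4·9 + 14)/6 = 54/6 = 9; σ²_E = ((14−4)/6)² = 2.778
te_F = (6 + 4·9 + 12)/6 = 54/6 = 9; σ²_F = ((12−6)/6)² = 1.000
te_G = (10 + 4·13 + 22)/6 = 84/6 = 14; σ²_G = ((22−10)/6)² = 4.000
te_H = (8 + 4·13 + 18)/6 = 78/6 = 13; σ²_H = ((18−8)/6)² = 2.778

Forward pass:
ES_A = 0; EF_A = 5
ES_B = 0; EF_B = 13
ES_C = max(EF_A=5, EF_B=13) = 13; EF_C = 13+4 = 17
ES_D = max(EF_A=5, EF_B=13) = 13; EF_D = 13+6 = 19
ES_E = max(EF_A=5, EF_C=17) = 17; EF_E = 17+9 = 26
ES_F = max(EF_B=13, EF_C=17) = 17; EF_F = 17+9 = 26
ES_G = max(EF_A=5, EF_B=13) = 13; EF_G = 13+14 = 27
ES_H = max(EF_D=19, EF_E=26, EF_F=26, EF_G=27) = 27; EF_H = 27+13 = 40
Expected project duration μ = 40 weeks. Critical path: B → G → H.

Variance along critical path = 0.111 + 4.000 + 2.778 = 6.889
σ = √6.889 = 2.625 weeks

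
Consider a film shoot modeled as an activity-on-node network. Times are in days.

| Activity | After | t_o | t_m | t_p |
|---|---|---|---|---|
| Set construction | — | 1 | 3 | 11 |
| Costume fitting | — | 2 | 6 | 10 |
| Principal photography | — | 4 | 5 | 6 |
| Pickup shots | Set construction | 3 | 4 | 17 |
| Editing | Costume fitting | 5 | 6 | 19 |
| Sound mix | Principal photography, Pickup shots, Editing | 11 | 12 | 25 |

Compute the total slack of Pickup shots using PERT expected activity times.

te_Set construction = (1 + 4·3 + 11)/6 = 24/6 = 4
te_Costume fitting = (2 + 4·6 + 10)/6 = 36/6 = 6
te_Principal photography = (4 + 4·5 + 6)/6 = 30/6 = 5
te_Pickup shots = (3 + 4·4 + 17)/6 = 36/6 = 6
te_Editing = (5 + 4·6 + 19)/6 = 48/6 = 8
te_Sound mix = (11 + 4·12 + 25)/6 = 84/6 = 14

Forward pass:
ES_Set construction = 0; EF_Set construction = 4
ES_Costume fitting = 0; EF_Costume fitting = 6
ES_Principal photography = 0; EF_Principal photography = 5
ES_Pickup shots = 4; EF_Pickup shots = 4+6 = 10
ES_Editing = 6; EF_Editing = 6+8 = 14
ES_Sound mix = max(EF_Principal photography=5, EF_Pickup shots=10, EF_Editing=14) = 14; EF_Sound mix = 14+14 = 28
Expected project duration μ = 28 days. Critical path: Costume fitting → Editing → Sound mix.

Backward pass:
LF_Sound mix = 28; LS_Sound mix = 28−14 = 14
LF_Editing = LS_Sound mix = 14; LS_Editing = 14−8 = 6
LF_Pickup shots = LS_Sound mix = 14; LS_Pickup shots = 14−6 = 8
LF_Principal photography = LS_Sound mix = 14; LS_Principal photography = 14−5 = 9
LF_Costume fitting = LS_Editing = 6; LS_Costume fitting = 6−6 = 0
LF_Set construction = LS_Pickup shots = 8; LS_Set construction = 8−4 = 4
Slack_Pickup shots = LS_Pickup shots − ES_Pickup shots = 8 − 4 = 4

4 days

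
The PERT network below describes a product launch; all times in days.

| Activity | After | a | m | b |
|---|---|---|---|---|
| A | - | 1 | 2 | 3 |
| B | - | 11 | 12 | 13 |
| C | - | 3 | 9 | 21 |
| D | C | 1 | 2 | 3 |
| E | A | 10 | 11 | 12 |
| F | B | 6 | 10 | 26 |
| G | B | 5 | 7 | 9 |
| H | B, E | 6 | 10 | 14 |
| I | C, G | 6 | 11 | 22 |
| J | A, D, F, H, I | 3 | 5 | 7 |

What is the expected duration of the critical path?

te_A = (1 + 4·2 + 3)/6 = 12/6 = 2
te_B = (11 + 4·12 + 13)/6 = 72/6 = 12
te_C = (3 + 4·9 + 21)/6 = 60/6 = 10
te_D = (1 + 4·2 + 3)/6 = 12/6 = 2
te_E = (10 + 4·11 + 12)/6 = 66/6 = 11
te_F = (6 + 4·10 + 26)/6 = 72/6 = 12
te_G = (5 + 4·7 + 9)/6 = 42/6 = 7
te_H = (6 + 4·10 + 14)/6 = 60/6 = 10
te_I = (6 + 4·11 + 22)/6 = 72/6 = 12
te_J = (3 + 4·5 + 7)/6 = 30/6 = 5

Forward pass:
ES_A = 0; EF_A = 2
ES_B = 0; EF_B = 12
ES_C = 0; EF_C = 10
ES_D = 10; EF_D = 10+2 = 12
ES_E = 2; EF_E = 2+11 = 13
ES_F = 12; EF_F = 12+12 = 24
ES_G = 12; EF_G = 12+7 = 19
ES_H = max(EF_B=12, EF_E=13) = 13; EF_H = 13+10 = 23
ES_I = max(EF_C=10, EF_G=19) = 19; EF_I = 19+12 = 31
ES_J = max(EF_A=2, EF_D=12, EF_F=24, EF_H=23, EF_I=31) = 31; EF_J = 31+5 = 36
Expected project duration μ = 36 days. Critical path: B → G → I → J.

36 days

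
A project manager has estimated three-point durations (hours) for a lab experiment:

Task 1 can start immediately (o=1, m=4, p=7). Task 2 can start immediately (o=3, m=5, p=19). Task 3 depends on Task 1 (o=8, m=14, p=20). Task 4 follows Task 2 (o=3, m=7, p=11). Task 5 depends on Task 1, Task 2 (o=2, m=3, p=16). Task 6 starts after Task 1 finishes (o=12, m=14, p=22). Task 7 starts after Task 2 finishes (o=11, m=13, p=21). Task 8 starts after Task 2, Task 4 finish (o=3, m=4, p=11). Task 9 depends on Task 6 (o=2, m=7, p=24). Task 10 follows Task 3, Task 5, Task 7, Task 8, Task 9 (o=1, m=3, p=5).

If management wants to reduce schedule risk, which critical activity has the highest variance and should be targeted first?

Task 9

te_Task 1 = (1 + 4·4 + 7)/6 = 24/6 = 4; σ²_Task 1 = ((7−1)/6)² = 1.000
te_Task 2 = (3 + 4·5 + 19)/6 = 42/6 = 7; σ²_Task 2 = ((19−3)/6)² = 7.111
te_Task 3 = (8 + 4·14 + 20)/6 = 84/6 = 14; σ²_Task 3 = ((20−8)/6)² = 4.000
te_Task 4 = (3 + 4·7 + 11)/6 = 42/6 = 7; σ²_Task 4 = ((11−3)/6)² = 1.778
te_Task 5 = (2 + 4·3 + 16)/6 = 30/6 = 5; σ²_Task 5 = ((16−2)/6)² = 5.444
te_Task 6 = (12 + 4·14 + 22)/6 = 90/6 = 15; σ²_Task 6 = ((22−12)/6)² = 2.778
te_Task 7 = (11 + 4·13 + 21)/6 = 84/6 = 14; σ²_Task 7 = ((21−11)/6)² = 2.778
te_Task 8 = (3 + 4·4 + 11)/6 = 30/6 = 5; σ²_Task 8 = ((11−3)/6)² = 1.778
te_Task 9 = (2 + 4·7 + 24)/6 = 54/6 = 9; σ²_Task 9 = ((24−2)/6)² = 13.444
te_Task 10 = (1 + 4·3 + 5)/6 = 18/6 = 3; σ²_Task 10 = ((5−1)/6)² = 0.444

Forward pass:
ES_Task 1 = 0; EF_Task 1 = 4
ES_Task 2 = 0; EF_Task 2 = 7
ES_Task 3 = 4; EF_Task 3 = 4+14 = 18
ES_Task 4 = 7; EF_Task 4 = 7+7 = 14
ES_Task 5 = max(EF_Task 1=4, EF_Task 2=7) = 7; EF_Task 5 = 7+5 = 12
ES_Task 6 = 4; EF_Task 6 = 4+15 = 19
ES_Task 7 = 7; EF_Task 7 = 7+14 = 21
ES_Task 8 = max(EF_Task 2=7, EF_Task 4=14) = 14; EF_Task 8 = 14+5 = 19
ES_Task 9 = 19; EF_Task 9 = 19+9 = 28
ES_Task 10 = max(EF_Task 3=18, EF_Task 5=12, EF_Task 7=21, EF_Task 8=19, EF_Task 9=28) = 28; EF_Task 10 = 28+3 = 31
Expected project duration μ = 31 hours. Critical path: Task 1 → Task 6 → Task 9 → Task 10.

Variances on critical path: σ²_Task 1=1.000, σ²_Task 6=2.778, σ²_Task 9=13.444, σ²_Task 10=0.444.
Largest is σ²_Task 9 = 13.444.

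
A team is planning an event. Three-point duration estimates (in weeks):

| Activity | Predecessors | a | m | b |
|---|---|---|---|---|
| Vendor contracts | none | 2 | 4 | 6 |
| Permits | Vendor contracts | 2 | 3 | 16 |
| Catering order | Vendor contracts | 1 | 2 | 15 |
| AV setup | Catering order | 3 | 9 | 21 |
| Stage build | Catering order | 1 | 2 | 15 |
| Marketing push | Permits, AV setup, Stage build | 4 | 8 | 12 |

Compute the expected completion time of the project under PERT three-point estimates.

te_Vendor contracts = (2 + 4·4 + 6)/6 = 24/6 = 4
te_Permits = (2 + 4·3 + 16)/6 = 30/6 = 5
te_Catering order = (1 + 4·2 + 15)/6 = 24/6 = 4
te_AV setup = (3 + 4·9 + 21)/6 = 60/6 = 10
te_Stage build = (1 + 4·2 + 15)/6 = 24/6 = 4
te_Marketing push = (4 + 4·8 + 12)/6 = 48/6 = 8

Forward pass:
ES_Vendor contracts = 0; EF_Vendor contracts = 4
ES_Permits = 4; EF_Permits = 4+5 = 9
ES_Catering order = 4; EF_Catering order = 4+4 = 8
ES_AV setup = 8; EF_AV setup = 8+10 = 18
ES_Stage build = 8; EF_Stage build = 8+4 = 12
ES_Marketing push = max(EF_Permits=9, EF_AV setup=18, EF_Stage build=12) = 18; EF_Marketing push = 18+8 = 26
Expected project duration μ = 26 weeks. Critical path: Vendor contracts → Catering order → AV setup → Marketing push.

26 weeks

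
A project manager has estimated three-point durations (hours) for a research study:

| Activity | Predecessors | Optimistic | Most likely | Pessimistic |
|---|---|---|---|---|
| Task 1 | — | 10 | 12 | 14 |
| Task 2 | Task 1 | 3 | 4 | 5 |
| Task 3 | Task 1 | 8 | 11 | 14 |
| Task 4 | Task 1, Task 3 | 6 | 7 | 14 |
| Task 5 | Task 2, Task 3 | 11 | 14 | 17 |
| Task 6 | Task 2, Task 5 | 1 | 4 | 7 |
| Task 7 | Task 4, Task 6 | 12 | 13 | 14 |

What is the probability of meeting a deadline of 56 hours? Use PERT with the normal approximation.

te_Task 1 = (10 + 4·12 + 14)/6 = 72/6 = 12; σ²_Task 1 = ((14−10)/6)² = 0.444
te_Task 2 = (3 + 4·4 + 5)/6 = 24/6 = 4; σ²_Task 2 = ((5−3)/6)² = 0.111
te_Task 3 = (8 + 4·11 + 14)/6 = 66/6 = 11; σ²_Task 3 = ((14−8)/6)² = 1.000
te_Task 4 = (6 + 4·7 + 14)/6 = 48/6 = 8; σ²_Task 4 = ((14−6)/6)² = 1.778
te_Task 5 = (11 + 4·14 + 17)/6 = 84/6 = 14; σ²_Task 5 = ((17−11)/6)² = 1.000
te_Task 6 = (1 + 4·4 + 7)/6 = 24/6 = 4; σ²_Task 6 = ((7−1)/6)² = 1.000
te_Task 7 = (12 + 4·13 + 14)/6 = 78/6 = 13; σ²_Task 7 = ((14−12)/6)² = 0.111

Forward pass:
ES_Task 1 = 0; EF_Task 1 = 12
ES_Task 2 = 12; EF_Task 2 = 12+4 = 16
ES_Task 3 = 12; EF_Task 3 = 12+11 = 23
ES_Task 4 = max(EF_Task 1=12, EF_Task 3=23) = 23; EF_Task 4 = 23+8 = 31
ES_Task 5 = max(EF_Task 2=16, EF_Task 3=23) = 23; EF_Task 5 = 23+14 = 37
ES_Task 6 = max(EF_Task 2=16, EF_Task 5=37) = 37; EF_Task 6 = 37+4 = 41
ES_Task 7 = max(EF_Task 4=31, EF_Task 6=41) = 41; EF_Task 7 = 41+13 = 54
Expected project duration μ = 54 hours. Critical path: Task 1 → Task 3 → Task 5 → Task 6 → Task 7.

Variance along critical path = 0.444 + 1.000 + 1.000 + 1.000 + 0.111 = 3.556; σ = √3.556 = 1.886 hours.
Z = (56 − 54) / 1.886 = 1.061
P(T ≤ 56) = Φ(1.061) ≈ 0.856

0.856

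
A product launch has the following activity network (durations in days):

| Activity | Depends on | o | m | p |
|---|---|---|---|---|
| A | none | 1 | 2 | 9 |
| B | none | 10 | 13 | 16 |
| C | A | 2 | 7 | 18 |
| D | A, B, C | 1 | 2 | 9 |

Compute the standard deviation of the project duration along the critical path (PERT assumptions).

te_A = (1 + 4·2 + 9)/6 = 18/6 = 3; σ²_A = ((9−1)/6)² = 1.778
te_B = (10 + 4·13 + 16)/6 = 78/6 = 13; σ²_B = ((16−10)/6)² = 1.000
te_C = (2 + 4·7 + 18)/6 = 48/6 = 8; σ²_C = ((18−2)/6)² = 7.111
te_D = (1 + 4·2 + 9)/6 = 18/6 = 3; σ²_D = ((9−1)/6)² = 1.778

Forward pass:
ES_A = 0; EF_A = 3
ES_B = 0; EF_B = 13
ES_C = 3; EF_C = 3+8 = 11
ES_D = max(EF_A=3, EF_B=13, EF_C=11) = 13; EF_D = 13+3 = 16
Expected project duration μ = 16 days. Critical path: B → D.

Variance along critical path = 1.000 + 1.778 = 2.778
σ = √2.778 = 1.667 days

1.67 days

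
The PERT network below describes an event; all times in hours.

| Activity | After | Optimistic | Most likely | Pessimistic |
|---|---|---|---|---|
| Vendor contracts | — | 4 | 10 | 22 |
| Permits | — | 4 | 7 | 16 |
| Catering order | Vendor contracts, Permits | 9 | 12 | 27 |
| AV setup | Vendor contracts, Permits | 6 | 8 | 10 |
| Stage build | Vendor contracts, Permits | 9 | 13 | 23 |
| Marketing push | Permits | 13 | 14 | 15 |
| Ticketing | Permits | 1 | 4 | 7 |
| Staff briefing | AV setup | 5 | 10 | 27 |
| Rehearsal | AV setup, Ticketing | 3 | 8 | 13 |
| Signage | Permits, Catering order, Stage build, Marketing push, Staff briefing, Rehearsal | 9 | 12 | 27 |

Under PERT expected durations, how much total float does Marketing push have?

9 hours

te_Vendor contracts = (4 + 4·10 + 22)/6 = 66/6 = 11
te_Permits = (4 + 4·7 + 16)/6 = 48/6 = 8
te_Catering order = (9 + 4·12 + 27)/6 = 84/6 = 14
te_AV setup = (6 + 4·8 + 10)/6 = 48/6 = 8
te_Stage build = (9 + 4·13 + 23)/6 = 84/6 = 14
te_Marketing push = (13 + 4·14 + 15)/6 = 84/6 = 14
te_Ticketing = (1 + 4·4 + 7)/6 = 24/6 = 4
te_Staff briefing = (5 + 4·10 + 27)/6 = 72/6 = 12
te_Rehearsal = (3 + 4·8 + 13)/6 = 48/6 = 8
te_Signage = (9 + 4·12 + 27)/6 = 84/6 = 14

Forward pass:
ES_Vendor contracts = 0; EF_Vendor contracts = 11
ES_Permits = 0; EF_Permits = 8
ES_Catering order = max(EF_Vendor contracts=11, EF_Permits=8) = 11; EF_Catering order = 11+14 = 25
ES_AV setup = max(EF_Vendor contracts=11, EF_Permits=8) = 11; EF_AV setup = 11+8 = 19
ES_Stage build = max(EF_Vendor contracts=11, EF_Permits=8) = 11; EF_Stage build = 11+14 = 25
ES_Marketing push = 8; EF_Marketing push = 8+14 = 22
ES_Ticketing = 8; EF_Ticketing = 8+4 = 12
ES_Staff briefing = 19; EF_Staff briefing = 19+12 = 31
ES_Rehearsal = max(EF_AV setup=19, EF_Ticketing=12) = 19; EF_Rehearsal = 19+8 = 27
ES_Signage = max(EF_Permits=8, EF_Catering order=25, EF_Stage build=25, EF_Marketing push=22, EF_Staff briefing=31, EF_Rehearsal=27) = 31; EF_Signage = 31+14 = 45
Expected project duration μ = 45 hours. Critical path: Vendor contracts → AV setup → Staff briefing → Signage.

Backward pass:
LF_Signage = 45; LS_Signage = 45−14 = 31
LF_Rehearsal = LS_Signage = 31; LS_Rehearsal = 31−8 = 23
LF_Staff briefing = LS_Signage = 31; LS_Staff briefing = 31−12 = 19
LF_Ticketing = LS_Rehearsal = 23; LS_Ticketing = 23−4 = 19
LF_Marketing push = LS_Signage = 31; LS_Marketing push = 31−14 = 17
LF_Stage build = LS_Signage = 31; LS_Stage build = 31−14 = 17
LF_AV setup = min(LS_Staff briefing=19, LS_Rehearsal=23) = 19; LS_AV setup = 19−8 = 11
LF_Catering order = LS_Signage = 31; LS_Catering order = 31−14 = 17
LF_Permits = min(LS_Catering order=17, LS_AV setup=11, LS_Stage build=17, LS_Marketing push=17, LS_Ticketing=19, LS_Signage=31) = 11; LS_Permits = 11−8 = 3
LF_Vendor contracts = min(LS_Catering order=17, LS_AV setup=11, LS_Stage build=17) = 11; LS_Vendor contracts = 11−11 = 0
Slack_Marketing push = LS_Marketing push − ES_Marketing push = 17 − 8 = 9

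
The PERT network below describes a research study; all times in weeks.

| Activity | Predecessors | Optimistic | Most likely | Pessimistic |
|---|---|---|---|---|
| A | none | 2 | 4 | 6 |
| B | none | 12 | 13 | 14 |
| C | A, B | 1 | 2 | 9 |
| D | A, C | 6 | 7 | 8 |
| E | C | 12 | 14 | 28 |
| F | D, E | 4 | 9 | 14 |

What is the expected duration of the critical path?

41 weeks

te_A = (2 + 4·4 + 6)/6 = 24/6 = 4
te_B = (12 + 4·13 + 14)/6 = 78/6 = 13
te_C = (1 + 4·2 + 9)/6 = 18/6 = 3
te_D = (6 + 4·7 + 8)/6 = 42/6 = 7
te_E = (12 + 4·14 + 28)/6 = 96/6 = 16
te_F = (4 + 4·9 + 14)/6 = 54/6 = 9

Forward pass:
ES_A = 0; EF_A = 4
ES_B = 0; EF_B = 13
ES_C = max(EF_A=4, EF_B=13) = 13; EF_C = 13+3 = 16
ES_D = max(EF_A=4, EF_C=16) = 16; EF_D = 16+7 = 23
ES_E = 16; EF_E = 16+16 = 32
ES_F = max(EF_D=23, EF_E=32) = 32; EF_F = 32+9 = 41
Expected project duration μ = 41 weeks. Critical path: B → C → E → F.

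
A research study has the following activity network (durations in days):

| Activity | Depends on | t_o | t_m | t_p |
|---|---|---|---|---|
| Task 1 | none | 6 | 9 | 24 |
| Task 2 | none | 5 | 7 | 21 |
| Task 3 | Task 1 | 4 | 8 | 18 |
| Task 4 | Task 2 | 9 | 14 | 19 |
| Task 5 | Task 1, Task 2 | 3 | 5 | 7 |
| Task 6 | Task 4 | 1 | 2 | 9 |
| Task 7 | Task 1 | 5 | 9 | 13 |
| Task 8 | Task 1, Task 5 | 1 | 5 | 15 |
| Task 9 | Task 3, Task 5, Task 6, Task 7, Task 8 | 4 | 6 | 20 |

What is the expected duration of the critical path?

34 days

te_Task 1 = (6 + 4·9 + 24)/6 = 66/6 = 11
te_Task 2 = (5 + 4·7 + 21)/6 = 54/6 = 9
te_Task 3 = (4 + 4·8 + 18)/6 = 54/6 = 9
te_Task 4 = (9 + 4·14 + 19)/6 = 84/6 = 14
te_Task 5 = (3 + 4·5 + 7)/6 = 30/6 = 5
te_Task 6 = (1 + 4·2 + 9)/6 = 18/6 = 3
te_Task 7 = (5 + 4·9 + 13)/6 = 54/6 = 9
te_Task 8 = (1 + 4·5 + 15)/6 = 36/6 = 6
te_Task 9 = (4 + 4·6 + 20)/6 = 48/6 = 8

Forward pass:
ES_Task 1 = 0; EF_Task 1 = 11
ES_Task 2 = 0; EF_Task 2 = 9
ES_Task 3 = 11; EF_Task 3 = 11+9 = 20
ES_Task 4 = 9; EF_Task 4 = 9+14 = 23
ES_Task 5 = max(EF_Task 1=11, EF_Task 2=9) = 11; EF_Task 5 = 11+5 = 16
ES_Task 6 = 23; EF_Task 6 = 23+3 = 26
ES_Task 7 = 11; EF_Task 7 = 11+9 = 20
ES_Task 8 = max(EF_Task 1=11, EF_Task 5=16) = 16; EF_Task 8 = 16+6 = 22
ES_Task 9 = max(EF_Task 3=20, EF_Task 5=16, EF_Task 6=26, EF_Task 7=20, EF_Task 8=22) = 26; EF_Task 9 = 26+8 = 34
Expected project duration μ = 34 days. Critical path: Task 2 → Task 4 → Task 6 → Task 9.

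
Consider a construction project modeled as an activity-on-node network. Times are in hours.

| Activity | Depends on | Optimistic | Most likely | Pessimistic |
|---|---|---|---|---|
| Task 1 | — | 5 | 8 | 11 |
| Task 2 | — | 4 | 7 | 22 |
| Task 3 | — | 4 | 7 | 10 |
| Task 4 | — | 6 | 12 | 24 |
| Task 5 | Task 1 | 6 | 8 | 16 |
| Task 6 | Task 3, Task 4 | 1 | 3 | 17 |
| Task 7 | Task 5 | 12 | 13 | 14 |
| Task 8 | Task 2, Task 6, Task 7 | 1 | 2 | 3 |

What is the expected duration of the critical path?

te_Task 1 = (5 + 4·8 + 11)/6 = 48/6 = 8
te_Task 2 = (4 + 4·7 + 22)/6 = 54/6 = 9
te_Task 3 = (4 + 4·7 + 10)/6 = 42/6 = 7
te_Task 4 = (6 + 4·12 + 24)/6 = 78/6 = 13
te_Task 5 = (6 + 4·8 + 16)/6 = 54/6 = 9
te_Task 6 = (1 + 4·3 + 17)/6 = 30/6 = 5
te_Task 7 = (12 + 4·13 + 14)/6 = 78/6 = 13
te_Task 8 = (1 + 4·2 + 3)/6 = 12/6 = 2

Forward pass:
ES_Task 1 = 0; EF_Task 1 = 8
ES_Task 2 = 0; EF_Task 2 = 9
ES_Task 3 = 0; EF_Task 3 = 7
ES_Task 4 = 0; EF_Task 4 = 13
ES_Task 5 = 8; EF_Task 5 = 8+9 = 17
ES_Task 6 = max(EF_Task 3=7, EF_Task 4=13) = 13; EF_Task 6 = 13+5 = 18
ES_Task 7 = 17; EF_Task 7 = 17+13 = 30
ES_Task 8 = max(EF_Task 2=9, EF_Task 6=18, EF_Task 7=30) = 30; EF_Task 8 = 30+2 = 32
Expected project duration μ = 32 hours. Critical path: Task 1 → Task 5 → Task 7 → Task 8.

32 hours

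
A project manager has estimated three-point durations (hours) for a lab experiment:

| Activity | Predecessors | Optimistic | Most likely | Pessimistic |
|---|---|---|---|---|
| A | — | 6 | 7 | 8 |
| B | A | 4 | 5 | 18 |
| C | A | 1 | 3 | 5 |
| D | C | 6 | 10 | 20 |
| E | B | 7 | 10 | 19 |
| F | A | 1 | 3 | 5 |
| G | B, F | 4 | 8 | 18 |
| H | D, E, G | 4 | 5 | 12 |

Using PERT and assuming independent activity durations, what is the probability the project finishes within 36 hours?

0.931

te_A = (6 + 4·7 + 8)/6 = 42/6 = 7; σ²_A = ((8−6)/6)² = 0.111
te_B = (4 + 4·5 + 18)/6 = 42/6 = 7; σ²_B = ((18−4)/6)² = 5.444
te_C = (1 + 4·3 + 5)/6 = 18/6 = 3; σ²_C = ((5−1)/6)² = 0.444
te_D = (6 + 4·10 + 20)/6 = 66/6 = 11; σ²_D = ((20−6)/6)² = 5.444
te_E = (7 + 4·10 + 19)/6 = 66/6 = 11; σ²_E = ((19−7)/6)² = 4.000
te_F = (1 + 4·3 + 5)/6 = 18/6 = 3; σ²_F = ((5−1)/6)² = 0.444
te_G = (4 + 4·8 + 18)/6 = 54/6 = 9; σ²_G = ((18−4)/6)² = 5.444
te_H = (4 + 4·5 + 12)/6 = 36/6 = 6; σ²_H = ((12−4)/6)² = 1.778

Forward pass:
ES_A = 0; EF_A = 7
ES_B = 7; EF_B = 7+7 = 14
ES_C = 7; EF_C = 7+3 = 10
ES_D = 10; EF_D = 10+11 = 21
ES_E = 14; EF_E = 14+11 = 25
ES_F = 7; EF_F = 7+3 = 10
ES_G = max(EF_B=14, EF_F=10) = 14; EF_G = 14+9 = 23
ES_H = max(EF_D=21, EF_E=25, EF_G=23) = 25; EF_H = 25+6 = 31
Expected project duration μ = 31 hours. Critical path: A → B → E → H.

Variance along critical path = 0.111 + 5.444 + 4.000 + 1.778 = 11.333; σ = √11.333 = 3.367 hours.
Z = (36 − 31) / 3.367 = 1.485
P(T ≤ 36) = Φ(1.485) ≈ 0.931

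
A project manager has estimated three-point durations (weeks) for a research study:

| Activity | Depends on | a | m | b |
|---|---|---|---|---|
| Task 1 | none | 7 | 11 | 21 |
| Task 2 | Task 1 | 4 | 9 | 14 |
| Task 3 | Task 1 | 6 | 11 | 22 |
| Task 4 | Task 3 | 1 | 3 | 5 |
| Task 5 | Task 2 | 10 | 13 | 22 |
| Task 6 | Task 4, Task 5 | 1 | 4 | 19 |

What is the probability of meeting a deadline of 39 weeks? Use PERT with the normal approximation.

0.332

te_Task 1 = (7 + 4·11 + 21)/6 = 72/6 = 12; σ²_Task 1 = ((21−7)/6)² = 5.444
te_Task 2 = (4 + 4·9 + 14)/6 = 54/6 = 9; σ²_Task 2 = ((14−4)/6)² = 2.778
te_Task 3 = (6 + 4·11 + 22)/6 = 72/6 = 12; σ²_Task 3 = ((22−6)/6)² = 7.111
te_Task 4 = (1 + 4·3 + 5)/6 = 18/6 = 3; σ²_Task 4 = ((5−1)/6)² = 0.444
te_Task 5 = (10 + 4·13 + 22)/6 = 84/6 = 14; σ²_Task 5 = ((22−10)/6)² = 4.000
te_Task 6 = (1 + 4·4 + 19)/6 = 36/6 = 6; σ²_Task 6 = ((19−1)/6)² = 9.000

Forward pass:
ES_Task 1 = 0; EF_Task 1 = 12
ES_Task 2 = 12; EF_Task 2 = 12+9 = 21
ES_Task 3 = 12; EF_Task 3 = 12+12 = 24
ES_Task 4 = 24; EF_Task 4 = 24+3 = 27
ES_Task 5 = 21; EF_Task 5 = 21+14 = 35
ES_Task 6 = max(EF_Task 4=27, EF_Task 5=35) = 35; EF_Task 6 = 35+6 = 41
Expected project duration μ = 41 weeks. Critical path: Task 1 → Task 2 → Task 5 → Task 6.

Variance along critical path = 5.444 + 2.778 + 4.000 + 9.000 = 21.222; σ = √21.222 = 4.607 weeks.
Z = (39 − 41) / 4.607 = -0.434
P(T ≤ 39) = Φ(-0.434) ≈ 0.332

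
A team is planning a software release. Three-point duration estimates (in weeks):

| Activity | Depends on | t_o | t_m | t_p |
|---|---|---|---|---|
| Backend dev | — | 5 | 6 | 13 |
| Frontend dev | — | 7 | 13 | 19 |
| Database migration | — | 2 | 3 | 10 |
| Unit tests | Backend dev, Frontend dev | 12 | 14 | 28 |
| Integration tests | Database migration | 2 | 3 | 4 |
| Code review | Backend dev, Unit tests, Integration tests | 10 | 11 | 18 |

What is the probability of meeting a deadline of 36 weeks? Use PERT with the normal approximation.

0.082

te_Backend dev = (5 + 4·6 + 13)/6 = 42/6 = 7; σ²_Backend dev = ((13−5)/6)² = 1.778
te_Frontend dev = (7 + 4·13 + 19)/6 = 78/6 = 13; σ²_Frontend dev = ((19−7)/6)² = 4.000
te_Database migration = (2 + 4·3 + 10)/6 = 24/6 = 4; σ²_Database migration = ((10−2)/6)² = 1.778
te_Unit tests = (12 + 4·14 + 28)/6 = 96/6 = 16; σ²_Unit tests = ((28−12)/6)² = 7.111
te_Integration tests = (2 + 4·3 + 4)/6 = 18/6 = 3; σ²_Integration tests = ((4−2)/6)² = 0.111
te_Code review = (10 + 4·11 + 18)/6 = 72/6 = 12; σ²_Code review = ((18−10)/6)² = 1.778

Forward pass:
ES_Backend dev = 0; EF_Backend dev = 7
ES_Frontend dev = 0; EF_Frontend dev = 13
ES_Database migration = 0; EF_Database migration = 4
ES_Unit tests = max(EF_Backend dev=7, EF_Frontend dev=13) = 13; EF_Unit tests = 13+16 = 29
ES_Integration tests = 4; EF_Integration tests = 4+3 = 7
ES_Code review = max(EF_Backend dev=7, EF_Unit tests=29, EF_Integration tests=7) = 29; EF_Code review = 29+12 = 41
Expected project duration μ = 41 weeks. Critical path: Frontend dev → Unit tests → Code review.

Variance along critical path = 4.000 + 7.111 + 1.778 = 12.889; σ = √12.889 = 3.590 weeks.
Z = (36 − 41) / 3.590 = -1.393
P(T ≤ 36) = Φ(-1.393) ≈ 0.082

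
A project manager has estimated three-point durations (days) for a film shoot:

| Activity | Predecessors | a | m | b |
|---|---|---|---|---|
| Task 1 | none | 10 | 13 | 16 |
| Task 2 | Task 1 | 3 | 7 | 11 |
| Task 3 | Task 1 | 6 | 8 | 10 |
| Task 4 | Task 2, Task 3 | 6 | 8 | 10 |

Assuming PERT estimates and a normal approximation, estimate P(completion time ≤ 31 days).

te_Task 1 = (10 + 4·13 + 16)/6 = 78/6 = 13; σ²_Task 1 = ((16−10)/6)² = 1.000
te_Task 2 = (3 + 4·7 + 11)/6 = 42/6 = 7; σ²_Task 2 = ((11−3)/6)² = 1.778
te_Task 3 = (6 + 4·8 + 10)/6 = 48/6 = 8; σ²_Task 3 = ((10−6)/6)² = 0.444
te_Task 4 = (6 + 4·8 + 10)/6 = 48/6 = 8; σ²_Task 4 = ((10−6)/6)² = 0.444

Forward pass:
ES_Task 1 = 0; EF_Task 1 = 13
ES_Task 2 = 13; EF_Task 2 = 13+7 = 20
ES_Task 3 = 13; EF_Task 3 = 13+8 = 21
ES_Task 4 = max(EF_Task 2=20, EF_Task 3=21) = 21; EF_Task 4 = 21+8 = 29
Expected project duration μ = 29 days. Critical path: Task 1 → Task 3 → Task 4.

Variance along critical path = 1.000 + 0.444 + 0.444 = 1.889; σ = √1.889 = 1.374 days.
Z = (31 − 29) / 1.374 = 1.455
P(T ≤ 31) = Φ(1.455) ≈ 0.927

0.927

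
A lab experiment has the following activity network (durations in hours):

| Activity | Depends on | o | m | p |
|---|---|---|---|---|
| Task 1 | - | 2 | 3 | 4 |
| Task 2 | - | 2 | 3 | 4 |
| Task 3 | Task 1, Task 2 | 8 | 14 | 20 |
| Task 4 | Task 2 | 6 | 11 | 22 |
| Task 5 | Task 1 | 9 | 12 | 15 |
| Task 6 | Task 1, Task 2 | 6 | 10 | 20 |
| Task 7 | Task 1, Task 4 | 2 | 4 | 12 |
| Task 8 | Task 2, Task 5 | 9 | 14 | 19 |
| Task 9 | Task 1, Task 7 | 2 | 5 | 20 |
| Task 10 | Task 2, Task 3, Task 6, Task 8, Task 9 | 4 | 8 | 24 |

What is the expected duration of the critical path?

te_Task 1 = (2 + 4·3 + 4)/6 = 18/6 = 3
te_Task 2 = (2 + 4·3 + 4)/6 = 18/6 = 3
te_Task 3 = (8 + 4·14 + 20)/6 = 84/6 = 14
te_Task 4 = (6 + 4·11 + 22)/6 = 72/6 = 12
te_Task 5 = (9 + 4·12 + 15)/6 = 72/6 = 12
te_Task 6 = (6 + 4·10 + 20)/6 = 66/6 = 11
te_Task 7 = (2 + 4·4 + 12)/6 = 30/6 = 5
te_Task 8 = (9 + 4·14 + 19)/6 = 84/6 = 14
te_Task 9 = (2 + 4·5 + 20)/6 = 42/6 = 7
te_Task 10 = (4 + 4·8 + 24)/6 = 60/6 = 10

Forward pass:
ES_Task 1 = 0; EF_Task 1 = 3
ES_Task 2 = 0; EF_Task 2 = 3
ES_Task 3 = max(EF_Task 1=3, EF_Task 2=3) = 3; EF_Task 3 = 3+14 = 17
ES_Task 4 = 3; EF_Task 4 = 3+12 = 15
ES_Task 5 = 3; EF_Task 5 = 3+12 = 15
ES_Task 6 = max(EF_Task 1=3, EF_Task 2=3) = 3; EF_Task 6 = 3+11 = 14
ES_Task 7 = max(EF_Task 1=3, EF_Task 4=15) = 15; EF_Task 7 = 15+5 = 20
ES_Task 8 = max(EF_Task 2=3, EF_Task 5=15) = 15; EF_Task 8 = 15+14 = 29
ES_Task 9 = max(EF_Task 1=3, EF_Task 7=20) = 20; EF_Task 9 = 20+7 = 27
ES_Task 10 = max(EF_Task 2=3, EF_Task 3=17, EF_Task 6=14, EF_Task 8=29, EF_Task 9=27) = 29; EF_Task 10 = 29+10 = 39
Expected project duration μ = 39 hours. Critical path: Task 1 → Task 5 → Task 8 → Task 10.

39 hours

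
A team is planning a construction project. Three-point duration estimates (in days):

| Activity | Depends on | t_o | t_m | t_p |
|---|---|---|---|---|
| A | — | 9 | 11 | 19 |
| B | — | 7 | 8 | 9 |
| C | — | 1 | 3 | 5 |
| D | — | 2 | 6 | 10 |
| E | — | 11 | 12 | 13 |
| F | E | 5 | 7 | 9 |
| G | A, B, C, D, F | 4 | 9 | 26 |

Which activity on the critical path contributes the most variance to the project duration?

te_A = (9 + 4·11 + 19)/6 = 72/6 = 12; σ²_A = ((19−9)/6)² = 2.778
te_B = (7 + 4·8 + 9)/6 = 48/6 = 8; σ²_B = ((9−7)/6)² = 0.111
te_C = (1 + 4·3 + 5)/6 = 18/6 = 3; σ²_C = ((5−1)/6)² = 0.444
te_D = (2 + 4·6 + 10)/6 = 36/6 = 6; σ²_D = ((10−2)/6)² = 1.778
te_E = (11 + 4·12 + 13)/6 = 72/6 = 12; σ²_E = ((13−11)/6)² = 0.111
te_F = (5 + 4·7 + 9)/6 = 42/6 = 7; σ²_F = ((9−5)/6)² = 0.444
te_G = (4 + 4·9 + 26)/6 = 66/6 = 11; σ²_G = ((26−4)/6)² = 13.444

Forward pass:
ES_A = 0; EF_A = 12
ES_B = 0; EF_B = 8
ES_C = 0; EF_C = 3
ES_D = 0; EF_D = 6
ES_E = 0; EF_E = 12
ES_F = 12; EF_F = 12+7 = 19
ES_G = max(EF_A=12, EF_B=8, EF_C=3, EF_D=6, EF_F=19) = 19; EF_G = 19+11 = 30
Expected project duration μ = 30 days. Critical path: E → F → G.

Variances on critical path: σ²_E=0.111, σ²_F=0.444, σ²_G=13.444.
Largest is σ²_G = 13.444.

G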